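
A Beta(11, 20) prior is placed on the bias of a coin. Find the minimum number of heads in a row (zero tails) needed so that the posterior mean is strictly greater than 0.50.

After k heads and 0 tails the posterior is Beta(11+k, 20), with mean (11+k)/(11+20+k).
Set (11+k)/(31+k) > 0.50 and solve: k > (0.50·31 − 11)/(1 − 0.50) = 9.000.
The smallest integer exceeding 9.000 is 10, and checking k=10: (21)/(41) = 0.5122 > 0.50.

k = 10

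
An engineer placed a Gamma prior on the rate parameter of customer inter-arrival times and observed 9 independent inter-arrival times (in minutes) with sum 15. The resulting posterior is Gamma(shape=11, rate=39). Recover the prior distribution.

For an exponential likelihood with a Gamma(α, β) prior on the rate, n observations with total T give posterior Gamma(α+n, β+T).
So α = 11 − 9 = 2 and β = 39 − 15 = 24.

Gamma(shape=2, rate=24)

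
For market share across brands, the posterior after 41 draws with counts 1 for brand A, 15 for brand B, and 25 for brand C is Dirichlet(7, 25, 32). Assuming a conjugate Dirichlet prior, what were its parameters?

Dirichlet(6, 10, 7)

For a Dirichlet(α) prior with multinomial counts c, the posterior is Dirichlet(α + c) componentwise.
Subtract each count from the matching posterior parameter: 7−1=6, 25−15=10, 32−25=7.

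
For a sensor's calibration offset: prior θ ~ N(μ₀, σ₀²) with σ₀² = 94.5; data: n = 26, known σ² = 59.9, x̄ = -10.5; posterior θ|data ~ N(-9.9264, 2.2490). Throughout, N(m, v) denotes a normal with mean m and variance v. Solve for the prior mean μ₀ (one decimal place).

μ₀ = 13.6

With known observation variance, the Normal–Normal posterior has precision τ_n = τ₀ + n/σ² and mean μ_n = (τ₀μ₀ + (n/σ²)x̄)/τ_n.
Here τ₀ = 1/94.5 = 0.010582 and τ_data = 26/59.9 = 0.434057, so τ_n = 0.444639.
Rearranging for μ₀: μ₀ = (μ_n·τ_n − τ_data·x̄)/τ₀ = (-9.9264·0.444639 − 0.434057·-10.5) / 0.010582 = 0.143934/0.010582 ≈ 13.6.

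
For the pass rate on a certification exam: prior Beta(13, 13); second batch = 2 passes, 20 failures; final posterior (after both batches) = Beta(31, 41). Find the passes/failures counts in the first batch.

Because Beta–binomial updating is additive in the counts, the combined data contributed (α_post−α_prior, β_post−β_prior) successes and failures.
Total across both batches: 31−13=18 passes, 41−13=28 failures.
Subtract the second batch: 18−2=16 passes and 28−20=8 failures.

16 passes and 8 failures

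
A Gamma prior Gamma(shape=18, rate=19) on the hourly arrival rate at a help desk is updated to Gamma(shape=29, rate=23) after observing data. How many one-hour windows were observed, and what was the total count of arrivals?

Gamma–Poisson conjugacy: posterior shape = α + Σxᵢ, posterior rate = β + n.
Matching: Σxᵢ = 29 − 18 = 11 and n = 23 − 19 = 4.

n = 4 one-hour windows with total 11 arrivals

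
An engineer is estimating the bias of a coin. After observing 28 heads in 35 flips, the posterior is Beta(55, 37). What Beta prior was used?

Beta(27, 30)

Beta is conjugate to the binomial likelihood: posterior = Beta(a+s, b+f).
Subtract the data counts: 55−28=27, 37−7=30.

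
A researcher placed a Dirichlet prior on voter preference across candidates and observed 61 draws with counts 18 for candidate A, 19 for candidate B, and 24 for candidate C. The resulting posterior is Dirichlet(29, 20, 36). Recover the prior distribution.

For a Dirichlet(α) prior with multinomial counts c, the posterior is Dirichlet(α + c) componentwise.
Subtract each count from the matching posterior parameter: 29−18=11, 20−19=1, 36−24=12.

Dirichlet(11, 1, 12)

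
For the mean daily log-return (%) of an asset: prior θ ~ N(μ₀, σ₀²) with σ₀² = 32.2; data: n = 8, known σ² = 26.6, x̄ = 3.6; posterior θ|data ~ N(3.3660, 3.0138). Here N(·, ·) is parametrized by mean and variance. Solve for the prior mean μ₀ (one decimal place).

μ₀ = 1.1

The posterior mean is a precision-weighted average: μ_n = (τ₀μ₀ + τ_data·x̄)/(τ₀+τ_data), with τ₀=1/σ₀² and τ_data=n/σ².
Here τ₀ = 1/32.2 = 0.031056 and τ_data = 8/26.6 = 0.300752, so τ_n = 0.331808.
Rearranging for μ₀: μ₀ = (μ_n·τ_n − τ_data·x̄)/τ₀ = (3.3660·0.331808 − 0.300752·3.6) / 0.031056 = 0.034159/0.031056 ≈ 1.1.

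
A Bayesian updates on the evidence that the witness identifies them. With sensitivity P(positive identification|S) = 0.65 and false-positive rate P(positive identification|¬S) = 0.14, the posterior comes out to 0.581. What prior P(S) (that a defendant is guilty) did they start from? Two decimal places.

In odds form, posterior odds = prior odds × likelihood ratio, so prior odds = posterior odds ÷ LR.
Posterior odds = 0.581/(1−0.581) = 1.3866. LR = 0.65/0.14 = 4.6429.
Prior odds = 1.3866/4.6429 = 0.2986, so P(S) = 0.2986/(1+0.2986) ≈ 0.23.

P(S) = 0.23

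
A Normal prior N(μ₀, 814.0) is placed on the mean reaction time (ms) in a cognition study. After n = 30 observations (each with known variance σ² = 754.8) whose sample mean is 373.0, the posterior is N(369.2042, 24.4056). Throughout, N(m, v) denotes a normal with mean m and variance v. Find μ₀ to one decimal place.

The posterior mean is a precision-weighted average: μ_n = (τ₀μ₀ + τ_data·x̄)/(τ₀+τ_data), with τ₀=1/σ₀² and τ_data=n/σ².
Here τ₀ = 1/814.0 = 0.001229 and τ_data = 30/754.8 = 0.039746, so τ_n = 0.040975.
Rearranging for μ₀: μ₀ = (μ_n·τ_n − τ_data·x̄)/τ₀ = (369.2042·0.040975 − 0.039746·373.0) / 0.001229 = 0.302884/0.001229 ≈ 246.4.

μ₀ = 246.4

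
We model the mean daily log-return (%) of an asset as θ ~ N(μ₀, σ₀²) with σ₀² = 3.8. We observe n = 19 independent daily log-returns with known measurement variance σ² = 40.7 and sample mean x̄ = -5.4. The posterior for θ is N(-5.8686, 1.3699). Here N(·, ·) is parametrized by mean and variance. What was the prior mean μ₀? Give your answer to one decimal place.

With known observation variance, the Normal–Normal posterior has precision τ_n = τ₀ + n/σ² and mean μ_n = (τ₀μ₀ + (n/σ²)x̄)/τ_n.
Here τ₀ = 1/3.8 = 0.263158 and τ_data = 19/40.7 = 0.466830, so τ_n = 0.729988.
Rearranging for μ₀: μ₀ = (μ_n·τ_n − τ_data·x̄)/τ₀ = (-5.8686·0.729988 − 0.466830·-5.4) / 0.263158 = -1.763126/0.263158 ≈ -6.7.

μ₀ = -6.7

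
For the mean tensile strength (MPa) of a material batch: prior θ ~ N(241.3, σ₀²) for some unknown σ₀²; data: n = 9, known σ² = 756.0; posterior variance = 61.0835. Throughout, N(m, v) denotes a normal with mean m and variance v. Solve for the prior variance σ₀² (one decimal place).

For the Normal–Normal model with known σ², precisions add: τ_n = τ₀ + n/σ².
So 1/σ₀² = 1/61.0835 − 9/756.0 = 0.016371 − 0.011905 = 0.004466.
Hence σ₀² = 1/0.004466 ≈ 223.9.

σ₀² = 223.9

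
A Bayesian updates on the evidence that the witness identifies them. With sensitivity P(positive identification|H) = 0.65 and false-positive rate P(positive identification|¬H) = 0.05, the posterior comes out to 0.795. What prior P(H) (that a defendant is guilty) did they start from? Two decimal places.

Bayes' rule in odds form gives O(H|E) = O(H)·[P(E|H)/P(E|¬H)], hence O(H) = O(H|E)/LR.
Posterior odds = 0.795/(1−0.795) = 3.8780. LR = 0.65/0.05 = 13.0000.
Prior odds = 3.8780/13.0000 = 0.2983, so P(H) = 0.2983/(1+0.2983) ≈ 0.23.

P(H) = 0.23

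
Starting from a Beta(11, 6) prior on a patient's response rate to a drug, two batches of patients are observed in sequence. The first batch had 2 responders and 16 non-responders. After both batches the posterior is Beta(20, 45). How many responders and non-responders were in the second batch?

Sequential conjugate updates are equivalent to a single update on the pooled data, so total successes = posterior α − prior α and total failures = posterior β − prior β.
Total across both batches: 20−11=9 responders, 45−6=39 non-responders.
Subtract the first batch: 9−2=7 responders and 39−16=23 non-responders.

7 responders and 23 non-responders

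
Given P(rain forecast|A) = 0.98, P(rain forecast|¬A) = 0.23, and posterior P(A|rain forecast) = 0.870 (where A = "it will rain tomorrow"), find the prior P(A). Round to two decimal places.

P(A) = 0.61

Bayes' rule in odds form gives O(A|E) = O(A)·[P(E|A)/P(E|¬A)], hence O(A) = O(A|E)/LR.
Posterior odds = 0.870/(1−0.870) = 6.6923. LR = 0.98/0.23 = 4.2609.
Prior odds = 6.6923/4.2609 = 1.5706, so P(A) = 1.5706/(1+1.5706) ≈ 0.61.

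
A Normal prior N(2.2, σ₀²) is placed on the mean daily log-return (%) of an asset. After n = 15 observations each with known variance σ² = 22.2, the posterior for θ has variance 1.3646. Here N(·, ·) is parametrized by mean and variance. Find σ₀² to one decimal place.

σ₀² = 17.5

Posterior precision equals prior precision plus data precision: 1/σ_n² = 1/σ₀² + n/σ².
So 1/σ₀² = 1/1.3646 − 15/22.2 = 0.732815 − 0.675676 = 0.057139.
Hence σ₀² = 1/0.057139 ≈ 17.5.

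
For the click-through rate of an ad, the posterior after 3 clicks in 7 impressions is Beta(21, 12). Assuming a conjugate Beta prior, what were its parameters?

Beta is conjugate to the binomial likelihood: posterior = Beta(α+s, β+f).
Subtract the data counts: 21−3=18, 12−4=8.

Beta(18, 8)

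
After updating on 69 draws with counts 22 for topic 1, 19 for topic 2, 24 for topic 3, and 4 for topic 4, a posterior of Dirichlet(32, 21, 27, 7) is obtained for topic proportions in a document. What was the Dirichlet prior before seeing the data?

For a Dirichlet(α) prior with multinomial counts c, the posterior is Dirichlet(α + c) componentwise.
Subtract each count from the matching posterior parameter: 32−22=10, 21−19=2, 27−24=3, 7−4=3.

Dirichlet(10, 2, 3, 3)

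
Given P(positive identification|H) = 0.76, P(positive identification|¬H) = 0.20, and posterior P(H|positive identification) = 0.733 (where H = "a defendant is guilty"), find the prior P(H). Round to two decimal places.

P(H) = 0.42

Bayes' rule in odds form gives O(H|E) = O(H)·[P(E|H)/P(E|¬H)], hence O(H) = O(H|E)/LR.
Posterior odds = 0.733/(1−0.733) = 2.7453. LR = 0.76/0.20 = 3.8000.
Prior odds = 2.7453/3.8000 = 0.7224, so P(H) = 0.7224/(1+0.7224) ≈ 0.42.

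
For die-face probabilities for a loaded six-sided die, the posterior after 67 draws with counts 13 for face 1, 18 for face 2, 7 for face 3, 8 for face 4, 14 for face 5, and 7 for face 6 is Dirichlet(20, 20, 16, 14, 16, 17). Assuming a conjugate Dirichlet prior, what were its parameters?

Dirichlet(7, 2, 9, 6, 2, 10)

For a Dirichlet(α) prior with multinomial counts c, the posterior is Dirichlet(α + c) componentwise.
Subtract each count from the matching posterior parameter: 20−13=7, 20−18=2, 16−7=9, 14−8=6, 16−14=2, 17−7=10.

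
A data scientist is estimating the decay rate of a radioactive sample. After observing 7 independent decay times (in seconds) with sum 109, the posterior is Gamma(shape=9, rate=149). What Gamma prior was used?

Gamma–exponential conjugacy: posterior shape = α + n, posterior rate = β + Σtᵢ.
So α = 9 − 7 = 2 and β = 149 − 109 = 40.

Gamma(shape=2, rate=40)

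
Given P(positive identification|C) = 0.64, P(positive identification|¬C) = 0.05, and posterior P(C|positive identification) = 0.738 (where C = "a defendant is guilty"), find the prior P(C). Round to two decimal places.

In odds form, posterior odds = prior odds × likelihood ratio, so prior odds = posterior odds ÷ LR.
Posterior odds = 0.738/(1−0.738) = 2.8168. LR = 0.64/0.05 = 12.8000.
Prior odds = 2.8168/12.8000 = 0.2201, so P(C) = 0.2201/(1+0.2201) ≈ 0.18.

P(C) = 0.18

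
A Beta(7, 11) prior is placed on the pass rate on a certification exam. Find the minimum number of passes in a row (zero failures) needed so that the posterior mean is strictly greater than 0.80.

After k passes and 0 failures the posterior is Beta(7+k, 11), with mean (7+k)/(7+11+k).
Set (7+k)/(18+k) > 0.80 and solve: k > (0.80·18 − 7)/(1 − 0.80) = 37.000.
The smallest integer exceeding 37.000 is 38, and checking k=38: (45)/(56) = 0.8036 > 0.80.

k = 38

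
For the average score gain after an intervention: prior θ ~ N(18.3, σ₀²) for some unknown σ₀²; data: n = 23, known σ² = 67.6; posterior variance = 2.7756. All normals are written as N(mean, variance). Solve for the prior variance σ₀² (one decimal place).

Posterior precision equals prior precision plus data precision: 1/σ_n² = 1/σ₀² + n/σ².
So 1/σ₀² = 1/2.7756 − 23/67.6 = 0.360282 − 0.340237 = 0.020045.
Hence σ₀² = 1/0.020045 ≈ 49.9.

σ₀² = 49.9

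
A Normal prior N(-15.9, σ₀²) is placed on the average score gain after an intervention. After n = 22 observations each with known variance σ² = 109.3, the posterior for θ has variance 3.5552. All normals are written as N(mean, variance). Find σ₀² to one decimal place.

σ₀² = 12.5

For the Normal–Normal model with known σ², precisions add: τ_n = τ₀ + n/σ².
So 1/σ₀² = 1/3.5552 − 22/109.3 = 0.281278 − 0.201281 = 0.079997.
Hence σ₀² = 1/0.079997 ≈ 12.5.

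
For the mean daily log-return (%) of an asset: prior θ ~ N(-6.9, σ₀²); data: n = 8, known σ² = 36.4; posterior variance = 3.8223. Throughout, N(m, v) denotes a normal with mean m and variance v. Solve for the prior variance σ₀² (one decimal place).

Posterior precision equals prior precision plus data precision: 1/σ_n² = 1/σ₀² + n/σ².
So 1/σ₀² = 1/3.8223 − 8/36.4 = 0.261623 − 0.219780 = 0.041843.
Hence σ₀² = 1/0.041843 ≈ 23.9.

σ₀² = 23.9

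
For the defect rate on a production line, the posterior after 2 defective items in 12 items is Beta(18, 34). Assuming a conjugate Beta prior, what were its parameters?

Under Beta–binomial conjugacy the posterior parameters are (α+s, β+f).
So α = 18 − 2 = 16 and β = 34 − 10 = 24.

Beta(16, 24)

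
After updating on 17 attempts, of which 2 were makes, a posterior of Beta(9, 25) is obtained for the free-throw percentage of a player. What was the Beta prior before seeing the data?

Beta is conjugate to the binomial likelihood: posterior = Beta(a+s, b+f).
So a = 9 − 2 = 7 and b = 25 − 15 = 10.

Beta(7, 10)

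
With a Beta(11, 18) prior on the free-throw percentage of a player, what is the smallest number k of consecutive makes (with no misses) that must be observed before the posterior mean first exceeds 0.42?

After k makes and 0 misses the posterior is Beta(11+k, 18), with mean (11+k)/(11+18+k).
Set (11+k)/(29+k) > 0.42 and solve: k > (0.42·29 − 11)/(1 − 0.42) = 2.034.
The smallest integer exceeding 2.034 is 3, and checking k=3: (14)/(32) = 0.4375 > 0.42.

k = 3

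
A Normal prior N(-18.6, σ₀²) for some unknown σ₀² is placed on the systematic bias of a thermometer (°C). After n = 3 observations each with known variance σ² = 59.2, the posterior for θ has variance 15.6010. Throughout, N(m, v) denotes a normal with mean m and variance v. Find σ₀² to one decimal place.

Posterior precision equals prior precision plus data precision: 1/σ_n² = 1/σ₀² + n/σ².
So 1/σ₀² = 1/15.6010 − 3/59.2 = 0.064098 − 0.050676 = 0.013422.
Hence σ₀² = 1/0.013422 ≈ 74.5.

σ₀² = 74.5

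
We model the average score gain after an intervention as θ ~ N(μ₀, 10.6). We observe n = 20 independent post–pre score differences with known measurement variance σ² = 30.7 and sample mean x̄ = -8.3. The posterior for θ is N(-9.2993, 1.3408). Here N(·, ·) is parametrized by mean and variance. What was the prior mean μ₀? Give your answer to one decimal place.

With known observation variance, the Normal–Normal posterior has precision τ_n = τ₀ + n/σ² and mean μ_n = (τ₀μ₀ + (n/σ²)x̄)/τ_n.
Here τ₀ = 1/10.6 = 0.094340 and τ_data = 20/30.7 = 0.651466, so τ_n = 0.745806.
Rearranging for μ₀: μ₀ = (μ_n·τ_n − τ_data·x̄)/τ₀ = (-9.2993·0.745806 − 0.651466·-8.3) / 0.094340 = -1.528306/0.094340 ≈ -16.2.

μ₀ = -16.2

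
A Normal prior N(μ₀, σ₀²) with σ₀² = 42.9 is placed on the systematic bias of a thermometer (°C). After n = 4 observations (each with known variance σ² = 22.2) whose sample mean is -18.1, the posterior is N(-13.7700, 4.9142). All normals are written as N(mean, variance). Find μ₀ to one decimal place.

μ₀ = 19.7

The posterior mean is a precision-weighted average: μ_n = (τ₀μ₀ + τ_data·x̄)/(τ₀+τ_data), with τ₀=1/σ₀² and τ_data=n/σ².
Here τ₀ = 1/42.9 = 0.023310 and τ_data = 4/22.2 = 0.180180, so τ_n = 0.203490.
Rearranging for μ₀: μ₀ = (μ_n·τ_n − τ_data·x̄)/τ₀ = (-13.7700·0.203490 − 0.180180·-18.1) / 0.023310 = 0.459201/0.023310 ≈ 19.7.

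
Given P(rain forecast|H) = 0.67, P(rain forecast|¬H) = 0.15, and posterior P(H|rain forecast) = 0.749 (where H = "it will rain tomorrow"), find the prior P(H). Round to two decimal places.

P(H) = 0.40

In odds form, posterior odds = prior odds × likelihood ratio, so prior odds = posterior odds ÷ LR.
Posterior odds = 0.749/(1−0.749) = 2.9841. LR = 0.67/0.15 = 4.4667.
Prior odds = 2.9841/4.4667 = 0.6681, so P(H) = 0.6681/(1+0.6681) ≈ 0.40.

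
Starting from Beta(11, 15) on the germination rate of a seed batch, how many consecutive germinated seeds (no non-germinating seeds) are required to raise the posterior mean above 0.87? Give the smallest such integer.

After k germinated seeds and 0 non-germinating seeds the posterior is Beta(11+k, 15), with mean (11+k)/(11+15+k).
Set (11+k)/(26+k) > 0.87 and solve: k > (0.87·26 − 11)/(1 − 0.87) = 89.385.
The smallest integer exceeding 89.385 is 90, and checking k=90: (101)/(116) = 0.8707 > 0.87.

k = 90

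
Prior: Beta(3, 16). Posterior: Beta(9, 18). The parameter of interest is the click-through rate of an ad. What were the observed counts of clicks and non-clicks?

Under Beta–binomial conjugacy the posterior parameters are (α+s, β+f).
So s = 9 − 3 = 6 and f = 18 − 16 = 2.

6 clicks and 2 non-clicks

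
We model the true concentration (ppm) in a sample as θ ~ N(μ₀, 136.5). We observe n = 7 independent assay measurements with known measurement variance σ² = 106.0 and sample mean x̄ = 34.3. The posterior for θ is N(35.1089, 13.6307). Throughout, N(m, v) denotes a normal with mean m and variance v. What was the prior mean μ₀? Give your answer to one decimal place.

The posterior mean is a precision-weighted average: μ_n = (τ₀μ₀ + τ_data·x̄)/(τ₀+τ_data), with τ₀=1/σ₀² and τ_data=n/σ².
Here τ₀ = 1/136.5 = 0.007326 and τ_data = 7/106.0 = 0.066038, so τ_n = 0.073364.
Rearranging for μ₀: μ₀ = (μ_n·τ_n − τ_data·x̄)/τ₀ = (35.1089·0.073364 − 0.066038·34.3) / 0.007326 = 0.310626/0.007326 ≈ 42.4.

μ₀ = 42.4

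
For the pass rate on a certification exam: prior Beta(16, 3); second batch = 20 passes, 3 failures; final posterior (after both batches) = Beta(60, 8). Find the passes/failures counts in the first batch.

24 passes and 2 failures

Because Beta–binomial updating is additive in the counts, the combined data contributed (α_post−α_prior, β_post−β_prior) successes and failures.
Total across both batches: 60−16=44 passes, 8−3=5 failures.
Subtract the second batch: 44−20=24 passes and 5−3=2 failures.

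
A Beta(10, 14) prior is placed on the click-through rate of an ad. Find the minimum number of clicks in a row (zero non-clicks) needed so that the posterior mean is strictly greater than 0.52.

After k clicks and 0 non-clicks the posterior is Beta(10+k, 14), with mean (10+k)/(10+14+k).
Set (10+k)/(24+k) > 0.52 and solve: k > (0.52·24 − 10)/(1 − 0.52) = 5.167.
The smallest integer exceeding 5.167 is 6.

k = 6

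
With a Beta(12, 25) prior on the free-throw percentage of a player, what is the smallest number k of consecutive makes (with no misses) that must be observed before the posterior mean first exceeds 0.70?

After k makes and 0 misses the posterior is Beta(12+k, 25), with mean (12+k)/(12+25+k).
Set (12+k)/(37+k) > 0.70 and solve: k > (0.70·37 − 12)/(1 − 0.70) = 46.333.
The smallest integer exceeding 46.333 is 47.

k = 47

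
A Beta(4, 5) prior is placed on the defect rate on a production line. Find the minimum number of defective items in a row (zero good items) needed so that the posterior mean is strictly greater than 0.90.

k = 42

After k defective items and 0 good items the posterior is Beta(4+k, 5), with mean (4+k)/(4+5+k).
Set (4+k)/(9+k) > 0.90 and solve: k > (0.90·9 − 4)/(1 − 0.90) = 41.000.
The smallest integer exceeding 41.000 is 42, and checking k=42: (46)/(51) = 0.9020 > 0.90.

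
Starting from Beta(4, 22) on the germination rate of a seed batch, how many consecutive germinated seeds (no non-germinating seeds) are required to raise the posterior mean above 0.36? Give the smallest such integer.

k = 9

After k germinated seeds and 0 non-germinating seeds the posterior is Beta(4+k, 22), with mean (4+k)/(4+22+k).
Set (4+k)/(26+k) > 0.36 and solve: k > (0.36·26 − 4)/(1 − 0.36) = 8.375.
The smallest integer exceeding 8.375 is 9, and checking k=9: (13)/(35) = 0.3714 > 0.36.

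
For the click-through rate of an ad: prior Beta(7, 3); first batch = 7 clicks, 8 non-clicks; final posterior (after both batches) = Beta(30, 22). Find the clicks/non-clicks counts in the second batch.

Sequential conjugate updates are equivalent to a single update on the pooled data, so total successes = posterior α − prior α and total failures = posterior β − prior β.
Total across both batches: 30−7=23 clicks, 22−3=19 non-clicks.
Subtract the first batch: 23−7=16 clicks and 19−8=11 non-clicks.

16 clicks and 11 non-clicks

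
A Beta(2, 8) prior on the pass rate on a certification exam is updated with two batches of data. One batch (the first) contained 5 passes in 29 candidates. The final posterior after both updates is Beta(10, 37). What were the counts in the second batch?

3 passes and 5 failures

Sequential conjugate updates are equivalent to a single update on the pooled data, so total successes = posterior α − prior α and total failures = posterior β − prior β.
Total across both batches: 10−2=8 passes, 37−8=29 failures.
Subtract the first batch: 8−5=3 passes and 29−24=5 failures.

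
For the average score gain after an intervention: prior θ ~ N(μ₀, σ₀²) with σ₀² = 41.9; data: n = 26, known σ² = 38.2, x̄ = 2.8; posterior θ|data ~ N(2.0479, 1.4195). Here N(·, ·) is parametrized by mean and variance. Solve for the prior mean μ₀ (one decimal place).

With known observation variance, the Normal–Normal posterior has precision τ_n = τ₀ + n/σ² and mean μ_n = (τ₀μ₀ + (n/σ²)x̄)/τ_n.
Here τ₀ = 1/41.9 = 0.023866 and τ_data = 26/38.2 = 0.680628, so τ_n = 0.704494.
Rearranging for μ₀: μ₀ = (μ_n·τ_n − τ_data·x̄)/τ₀ = (2.0479·0.704494 − 0.680628·2.8) / 0.023866 = -0.463025/0.023866 ≈ -19.4.

μ₀ = -19.4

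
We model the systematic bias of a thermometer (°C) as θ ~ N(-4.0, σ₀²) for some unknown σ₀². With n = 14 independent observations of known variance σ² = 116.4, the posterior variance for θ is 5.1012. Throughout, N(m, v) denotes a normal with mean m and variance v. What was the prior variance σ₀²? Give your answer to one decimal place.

Posterior precision equals prior precision plus data precision: 1/σ_n² = 1/σ₀² + n/σ².
So 1/σ₀² = 1/5.1012 − 14/116.4 = 0.196032 − 0.120275 = 0.075757.
Hence σ₀² = 1/0.075757 ≈ 13.2.

σ₀² = 13.2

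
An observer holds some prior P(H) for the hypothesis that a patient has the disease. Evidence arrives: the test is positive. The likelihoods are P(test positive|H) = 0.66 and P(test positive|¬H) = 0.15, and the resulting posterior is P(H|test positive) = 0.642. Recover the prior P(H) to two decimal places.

P(H) = 0.29

In odds form, posterior odds = prior odds × likelihood ratio, so prior odds = posterior odds ÷ LR.
Posterior odds = 0.642/(1−0.642) = 1.7933. LR = 0.66/0.15 = 4.4000.
Prior odds = 1.7933/4.4000 = 0.4076, so P(H) = 0.4076/(1+0.4076) ≈ 0.29.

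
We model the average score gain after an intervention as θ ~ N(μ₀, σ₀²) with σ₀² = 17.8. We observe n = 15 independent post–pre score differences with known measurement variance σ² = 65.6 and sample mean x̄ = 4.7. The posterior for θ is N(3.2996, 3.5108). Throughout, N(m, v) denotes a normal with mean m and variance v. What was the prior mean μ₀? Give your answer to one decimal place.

The posterior mean is a precision-weighted average: μ_n = (τ₀μ₀ + τ_data·x̄)/(τ₀+τ_data), with τ₀=1/σ₀² and τ_data=n/σ².
Here τ₀ = 1/17.8 = 0.056180 and τ_data = 15/65.6 = 0.228659, so τ_n = 0.284839.
Rearranging for μ₀: μ₀ = (μ_n·τ_n − τ_data·x̄)/τ₀ = (3.2996·0.284839 − 0.228659·4.7) / 0.056180 = -0.134843/0.056180 ≈ -2.4.

μ₀ = -2.4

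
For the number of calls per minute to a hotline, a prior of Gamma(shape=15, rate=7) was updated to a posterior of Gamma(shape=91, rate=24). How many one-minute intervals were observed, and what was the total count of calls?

Gamma–Poisson conjugacy: posterior shape = α + Σxᵢ, posterior rate = β + n.
Matching: Σxᵢ = 91 − 15 = 76 and n = 24 − 7 = 17.

n = 17 one-minute intervals with total 76 calls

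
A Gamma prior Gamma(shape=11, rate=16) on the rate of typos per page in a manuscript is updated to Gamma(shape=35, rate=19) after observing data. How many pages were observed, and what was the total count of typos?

Gamma–Poisson conjugacy: posterior shape = α + Σxᵢ, posterior rate = β + n.
Matching: Σxᵢ = 35 − 11 = 24 and n = 19 − 16 = 3.

n = 3 pages with total 24 typos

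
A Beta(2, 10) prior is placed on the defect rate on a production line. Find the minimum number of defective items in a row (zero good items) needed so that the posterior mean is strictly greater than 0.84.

After k defective items and 0 good items the posterior is Beta(2+k, 10), with mean (2+k)/(2+10+k).
Set (2+k)/(12+k) > 0.84 and solve: k > (0.84·12 − 2)/(1 − 0.84) = 50.500.
The smallest integer exceeding 50.500 is 51, and checking k=51: (53)/(63) = 0.8413 > 0.84.

k = 51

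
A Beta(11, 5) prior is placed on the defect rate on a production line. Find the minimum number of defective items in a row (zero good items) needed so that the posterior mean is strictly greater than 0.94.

After k defective items and 0 good items the posterior is Beta(11+k, 5), with mean (11+k)/(11+5+k).
Set (11+k)/(16+k) > 0.94 and solve: k > (0.94·16 − 11)/(1 − 0.94) = 67.333.
The smallest integer exceeding 67.333 is 68.

k = 68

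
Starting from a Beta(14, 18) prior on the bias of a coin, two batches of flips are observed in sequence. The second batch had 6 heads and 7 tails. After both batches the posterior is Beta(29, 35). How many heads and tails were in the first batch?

9 heads and 10 tails

Sequential conjugate updates are equivalent to a single update on the pooled data, so total successes = posterior α − prior α and total failures = posterior β − prior β.
Total across both batches: 29−14=15 heads, 35−18=17 tails.
Subtract the second batch: 15−6=9 heads and 17−7=10 tails.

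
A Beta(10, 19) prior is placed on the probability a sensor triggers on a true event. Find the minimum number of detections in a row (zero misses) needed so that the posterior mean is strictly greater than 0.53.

k = 12

After k detections and 0 misses the posterior is Beta(10+k, 19), with mean (10+k)/(10+19+k).
Set (10+k)/(29+k) > 0.53 and solve: k > (0.53·29 − 10)/(1 − 0.53) = 11.426.
The smallest integer exceeding 11.426 is 12, and checking k=12: (22)/(41) = 0.5366 > 0.53.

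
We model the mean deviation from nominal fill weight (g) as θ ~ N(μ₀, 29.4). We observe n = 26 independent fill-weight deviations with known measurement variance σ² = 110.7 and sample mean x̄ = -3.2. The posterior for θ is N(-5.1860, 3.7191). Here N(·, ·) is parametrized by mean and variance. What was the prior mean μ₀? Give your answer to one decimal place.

The posterior mean is a precision-weighted average: μ_n = (τ₀μ₀ + τ_data·x̄)/(τ₀+τ_data), with τ₀=1/σ₀² and τ_data=n/σ².
Here τ₀ = 1/29.4 = 0.034014 and τ_data = 26/110.7 = 0.234869, so τ_n = 0.268883.
Rearranging for μ₀: μ₀ = (μ_n·τ_n − τ_data·x̄)/τ₀ = (-5.1860·0.268883 − 0.234869·-3.2) / 0.034014 = -0.642846/0.034014 ≈ -18.9.

μ₀ = -18.9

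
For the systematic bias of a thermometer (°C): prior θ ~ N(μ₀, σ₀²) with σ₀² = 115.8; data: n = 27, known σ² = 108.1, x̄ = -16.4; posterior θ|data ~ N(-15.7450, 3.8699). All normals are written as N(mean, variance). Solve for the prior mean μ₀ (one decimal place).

With known observation variance, the Normal–Normal posterior has precision τ_n = τ₀ + n/σ² and mean μ_n = (τ₀μ₀ + (n/σ²)x̄)/τ_n.
Here τ₀ = 1/115.8 = 0.008636 and τ_data = 27/108.1 = 0.249769, so τ_n = 0.258405.
Rearranging for μ₀: μ₀ = (μ_n·τ_n − τ_data·x̄)/τ₀ = (-15.7450·0.258405 − 0.249769·-16.4) / 0.008636 = 0.027625/0.008636 ≈ 3.2.

μ₀ = 3.2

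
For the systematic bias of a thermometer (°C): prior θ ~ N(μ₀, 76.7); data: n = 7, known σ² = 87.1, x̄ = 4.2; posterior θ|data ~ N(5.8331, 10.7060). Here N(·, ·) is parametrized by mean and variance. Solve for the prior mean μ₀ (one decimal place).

With known observation variance, the Normal–Normal posterior has precision τ_n = τ₀ + n/σ² and mean μ_n = (τ₀μ₀ + (n/σ²)x̄)/τ_n.
Here τ₀ = 1/76.7 = 0.013038 and τ_data = 7/87.1 = 0.080367, so τ_n = 0.093405.
Rearranging for μ₀: μ₀ = (μ_n·τ_n − τ_data·x̄)/τ₀ = (5.8331·0.093405 − 0.080367·4.2) / 0.013038 = 0.207299/0.013038 ≈ 15.9.

μ₀ = 15.9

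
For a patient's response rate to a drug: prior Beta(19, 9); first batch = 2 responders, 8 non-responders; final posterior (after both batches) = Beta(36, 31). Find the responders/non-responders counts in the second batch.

15 responders and 14 non-responders

Sequential conjugate updates are equivalent to a single update on the pooled data, so total successes = posterior α − prior α and total failures = posterior β − prior β.
Total across both batches: 36−19=17 responders, 31−9=22 non-responders.
Subtract the first batch: 17−2=15 responders and 22−8=14 non-responders.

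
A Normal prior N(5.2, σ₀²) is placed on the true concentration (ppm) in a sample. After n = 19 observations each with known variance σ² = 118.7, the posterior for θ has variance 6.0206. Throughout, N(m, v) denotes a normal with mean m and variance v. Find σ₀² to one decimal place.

σ₀² = 165.9

For the Normal–Normal model with known σ², precisions add: τ_n = τ₀ + n/σ².
So 1/σ₀² = 1/6.0206 − 19/118.7 = 0.166096 − 0.160067 = 0.006029.
Hence σ₀² = 1/0.006029 ≈ 165.9.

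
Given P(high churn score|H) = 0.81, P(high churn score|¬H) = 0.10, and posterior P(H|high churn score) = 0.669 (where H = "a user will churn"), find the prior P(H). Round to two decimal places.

P(H) = 0.20

Bayes' rule in odds form gives O(H|E) = O(H)·[P(E|H)/P(E|¬H)], hence O(H) = O(H|E)/LR.
Posterior odds = 0.669/(1−0.669) = 2.0211. LR = 0.81/0.10 = 8.1000.
Prior odds = 2.0211/8.1000 = 0.2495, so P(H) = 0.2495/(1+0.2495) ≈ 0.20.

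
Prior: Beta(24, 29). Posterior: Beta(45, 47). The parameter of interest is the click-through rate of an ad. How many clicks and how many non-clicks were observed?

21 clicks and 18 non-clicks

A Beta(a, b) prior with s successes and f failures in binomial data gives a Beta(a+s, b+f) posterior.
So s = 45 − 24 = 21 and f = 47 − 29 = 18.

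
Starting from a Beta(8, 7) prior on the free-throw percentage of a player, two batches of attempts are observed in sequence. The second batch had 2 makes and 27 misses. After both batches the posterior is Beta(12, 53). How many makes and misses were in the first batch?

2 makes and 19 misses

Sequential conjugate updates are equivalent to a single update on the pooled data, so total successes = posterior α − prior α and total failures = posterior β − prior β.
Total across both batches: 12−8=4 makes, 53−7=46 misses.
Subtract the second batch: 4−2=2 makes and 46−27=19 misses.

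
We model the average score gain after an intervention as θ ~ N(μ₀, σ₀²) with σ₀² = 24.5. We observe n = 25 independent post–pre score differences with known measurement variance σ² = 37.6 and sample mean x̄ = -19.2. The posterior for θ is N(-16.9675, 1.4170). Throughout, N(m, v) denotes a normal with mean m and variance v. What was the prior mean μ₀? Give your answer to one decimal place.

μ₀ = 19.4

With known observation variance, the Normal–Normal posterior has precision τ_n = τ₀ + n/σ² and mean μ_n = (τ₀μ₀ + (n/σ²)x̄)/τ_n.
Here τ₀ = 1/24.5 = 0.040816 and τ_data = 25/37.6 = 0.664894, so τ_n = 0.705710.
Rearranging for μ₀: μ₀ = (μ_n·τ_n − τ_data·x̄)/τ₀ = (-16.9675·0.705710 − 0.664894·-19.2) / 0.040816 = 0.791830/0.040816 ≈ 19.4.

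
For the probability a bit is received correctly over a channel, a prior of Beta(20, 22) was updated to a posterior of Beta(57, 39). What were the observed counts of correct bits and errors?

Under Beta–binomial conjugacy the posterior parameters are (α+s, β+f).
So s = 57 − 20 = 37 and f = 39 − 22 = 17.

37 correct bits and 17 errors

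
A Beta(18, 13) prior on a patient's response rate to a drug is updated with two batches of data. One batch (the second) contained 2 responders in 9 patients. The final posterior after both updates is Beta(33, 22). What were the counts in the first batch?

13 responders and 2 non-responders

Because Beta–binomial updating is additive in the counts, the combined data contributed (α_post−α_prior, β_post−β_prior) successes and failures.
Total across both batches: 33−18=15 responders, 22−13=9 non-responders.
Subtract the second batch: 15−2=13 responders and 9−7=2 non-responders.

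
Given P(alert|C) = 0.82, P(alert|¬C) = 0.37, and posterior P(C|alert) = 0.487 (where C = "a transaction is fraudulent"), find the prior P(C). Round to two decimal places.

Bayes' rule in odds form gives O(C|E) = O(C)·[P(E|C)/P(E|¬C)], hence O(C) = O(C|E)/LR.
Posterior odds = 0.487/(1−0.487) = 0.9493. LR = 0.82/0.37 = 2.2162.
Prior odds = 0.9493/2.2162 = 0.4283, so P(C) = 0.4283/(1+0.4283) ≈ 0.30.

P(C) = 0.30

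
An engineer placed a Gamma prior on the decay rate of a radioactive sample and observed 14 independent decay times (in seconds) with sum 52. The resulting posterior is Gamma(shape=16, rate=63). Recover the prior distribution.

Gamma(shape=2, rate=11)

For an exponential likelihood with a Gamma(α, β) prior on the rate, n observations with total T give posterior Gamma(α+n, β+T).
So α = 16 − 14 = 2 and β = 63 − 52 = 11.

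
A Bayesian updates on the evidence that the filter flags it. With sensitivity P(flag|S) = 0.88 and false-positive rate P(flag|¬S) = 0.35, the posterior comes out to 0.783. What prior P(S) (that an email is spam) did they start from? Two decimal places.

P(S) = 0.59

Bayes' rule in odds form gives O(S|E) = O(S)·[P(E|S)/P(E|¬S)], hence O(S) = O(S|E)/LR.
Posterior odds = 0.783/(1−0.783) = 3.6083. LR = 0.88/0.35 = 2.5143.
Prior odds = 3.6083/2.5143 = 1.4351, so P(S) = 1.4351/(1+1.4351) ≈ 0.59.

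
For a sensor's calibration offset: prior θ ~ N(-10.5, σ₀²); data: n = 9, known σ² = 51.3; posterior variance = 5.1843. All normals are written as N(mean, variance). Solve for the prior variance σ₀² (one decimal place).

σ₀² = 57.3

For the Normal–Normal model with known σ², precisions add: τ_n = τ₀ + n/σ².
So 1/σ₀² = 1/5.1843 − 9/51.3 = 0.192890 − 0.175439 = 0.017451.
Hence σ₀² = 1/0.017451 ≈ 57.3.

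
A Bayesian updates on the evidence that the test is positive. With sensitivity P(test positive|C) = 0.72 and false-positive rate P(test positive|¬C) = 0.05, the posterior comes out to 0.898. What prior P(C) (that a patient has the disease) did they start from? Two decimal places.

Bayes' rule in odds form gives O(C|E) = O(C)·[P(E|C)/P(E|¬C)], hence O(C) = O(C|E)/LR.
Posterior odds = 0.898/(1−0.898) = 8.8039. LR = 0.72/0.05 = 14.4000.
Prior odds = 8.8039/14.4000 = 0.6114, so P(C) = 0.6114/(1+0.6114) ≈ 0.38.

P(C) = 0.38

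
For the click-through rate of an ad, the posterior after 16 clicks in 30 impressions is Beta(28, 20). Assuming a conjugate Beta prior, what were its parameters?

Beta(12, 6)

Under Beta–binomial conjugacy the posterior parameters are (a+s, b+f).
Subtract the data counts: 28−16=12, 20−14=6.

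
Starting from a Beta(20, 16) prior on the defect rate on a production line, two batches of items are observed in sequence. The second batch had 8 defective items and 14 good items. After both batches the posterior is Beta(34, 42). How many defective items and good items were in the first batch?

6 defective items and 12 good items

Sequential conjugate updates are equivalent to a single update on the pooled data, so total successes = posterior α − prior α and total failures = posterior β − prior β.
Total across both batches: 34−20=14 defective items, 42−16=26 good items.
Subtract the second batch: 14−8=6 defective items and 26−14=12 good items.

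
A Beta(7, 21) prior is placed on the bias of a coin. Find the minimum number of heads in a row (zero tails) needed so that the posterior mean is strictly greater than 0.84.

k = 104

After k heads and 0 tails the posterior is Beta(7+k, 21), with mean (7+k)/(7+21+k).
Set (7+k)/(28+k) > 0.84 and solve: k > (0.84·28 − 7)/(1 − 0.84) = 103.250.
The smallest integer exceeding 103.250 is 104.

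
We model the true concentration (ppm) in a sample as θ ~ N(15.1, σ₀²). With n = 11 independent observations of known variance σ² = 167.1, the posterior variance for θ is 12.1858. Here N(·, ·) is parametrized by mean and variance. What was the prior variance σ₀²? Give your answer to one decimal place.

Posterior precision equals prior precision plus data precision: 1/σ_n² = 1/σ₀² + n/σ².
So 1/σ₀² = 1/12.1858 − 11/167.1 = 0.082063 − 0.065829 = 0.016234.
Hence σ₀² = 1/0.016234 ≈ 61.6.

σ₀² = 61.6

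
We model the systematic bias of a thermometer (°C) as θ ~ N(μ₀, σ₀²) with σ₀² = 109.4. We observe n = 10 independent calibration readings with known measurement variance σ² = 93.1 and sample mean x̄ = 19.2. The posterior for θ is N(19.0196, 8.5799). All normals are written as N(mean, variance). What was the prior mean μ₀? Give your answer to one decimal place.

μ₀ = 16.9

With known observation variance, the Normal–Normal posterior has precision τ_n = τ₀ + n/σ² and mean μ_n = (τ₀μ₀ + (n/σ²)x̄)/τ_n.
Here τ₀ = 1/109.4 = 0.009141 and τ_data = 10/93.1 = 0.107411, so τ_n = 0.116552.
Rearranging for μ₀: μ₀ = (μ_n·τ_n − τ_data·x̄)/τ₀ = (19.0196·0.116552 − 0.107411·19.2) / 0.009141 = 0.154481/0.009141 ≈ 16.9.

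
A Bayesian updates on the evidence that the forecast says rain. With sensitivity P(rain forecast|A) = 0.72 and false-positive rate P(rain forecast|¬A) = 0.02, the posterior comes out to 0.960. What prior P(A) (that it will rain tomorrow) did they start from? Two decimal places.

In odds form, posterior odds = prior odds × likelihood ratio, so prior odds = posterior odds ÷ LR.
Posterior odds = 0.960/(1−0.960) = 24.0000. LR = 0.72/0.02 = 36.0000.
Prior odds = 24.0000/36.0000 = 0.6667, so P(A) = 0.6667/(1+0.6667) ≈ 0.40.

P(A) = 0.40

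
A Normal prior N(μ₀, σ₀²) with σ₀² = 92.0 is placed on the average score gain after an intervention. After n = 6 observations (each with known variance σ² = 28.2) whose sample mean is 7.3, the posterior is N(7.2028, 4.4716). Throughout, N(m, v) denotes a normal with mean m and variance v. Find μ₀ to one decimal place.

The posterior mean is a precision-weighted average: μ_n = (τ₀μ₀ + τ_data·x̄)/(τ₀+τ_data), with τ₀=1/σ₀² and τ_data=n/σ².
Here τ₀ = 1/92.0 = 0.010870 and τ_data = 6/28.2 = 0.212766, so τ_n = 0.223636.
Rearranging for μ₀: μ₀ = (μ_n·τ_n − τ_data·x̄)/τ₀ = (7.2028·0.223636 − 0.212766·7.3) / 0.010870 = 0.057614/0.010870 ≈ 5.3.

μ₀ = 5.3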